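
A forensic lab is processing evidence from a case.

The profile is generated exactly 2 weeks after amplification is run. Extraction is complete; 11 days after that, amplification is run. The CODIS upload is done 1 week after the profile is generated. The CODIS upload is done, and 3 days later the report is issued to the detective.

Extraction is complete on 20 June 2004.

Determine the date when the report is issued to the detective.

Extraction is complete: Jun 20, 2004.
Amplification is run: Jun 20, 2004 + 11 days = Jul 1, 2004.
The profile is generated: Jul 1, 2004 + 2 weeks = Jul 15, 2004.
The CODIS upload is done: Jul 15, 2004 + 1 week = Jul 22, 2004.
The report is issued to the detective: Jul 22, 2004 + 3 days = Jul 25, 2004.

25 July 2004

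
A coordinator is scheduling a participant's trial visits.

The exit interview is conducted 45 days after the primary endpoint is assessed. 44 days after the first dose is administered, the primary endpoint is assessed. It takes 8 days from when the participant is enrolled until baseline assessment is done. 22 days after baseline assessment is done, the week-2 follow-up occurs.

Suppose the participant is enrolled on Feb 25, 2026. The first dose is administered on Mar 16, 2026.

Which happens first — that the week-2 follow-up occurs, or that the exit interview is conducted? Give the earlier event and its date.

The participant is enrolled: Feb 25, 2026.
Baseline assessment is done: Feb 25, 2026 + 8 days = Mar 5, 2026.
The week-2 follow-up occurs: Mar 5, 2026 + 22 days = Mar 27, 2026.
The first dose is administered: Mar 16, 2026.
The primary endpoint is assessed: Mar 16, 2026 + 44 days = Apr 29, 2026.
The exit interview is conducted: Apr 29, 2026 + 45 days = Jun 13, 2026.
Comparing: the week-2 follow-up occurs on Mar 27, 2026 vs the exit interview is conducted on Jun 13, 2026. Earlier: the week-2 follow-up occurs.

The week-2 follow-up occurs — Mar 27, 2026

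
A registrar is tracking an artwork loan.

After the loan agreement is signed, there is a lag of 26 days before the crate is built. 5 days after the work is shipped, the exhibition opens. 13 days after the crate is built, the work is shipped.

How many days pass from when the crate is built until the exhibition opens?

18 days

Causal path: the crate is built → the work is shipped → the exhibition opens.
Total delay along the path: 13 + 5 = 18 days.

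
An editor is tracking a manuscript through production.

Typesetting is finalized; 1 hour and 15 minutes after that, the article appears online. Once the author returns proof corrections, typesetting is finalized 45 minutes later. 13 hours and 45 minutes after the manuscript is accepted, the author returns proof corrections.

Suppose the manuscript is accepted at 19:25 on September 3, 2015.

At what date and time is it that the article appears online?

The manuscript is accepted: 19:25 Sep 3, 2015.
The author returns proof corrections: 19:25 Sep 3, 2015 + 13h45m = 09:10 Sep 4, 2015.
Typesetting is finalized: 09:10 Sep 4, 2015 + 45m = 09:55 Sep 4, 2015.
The article appears online: 09:55 Sep 4, 2015 + 1h15m = 11:10 Sep 4, 2015.

11:10 on September 4, 2015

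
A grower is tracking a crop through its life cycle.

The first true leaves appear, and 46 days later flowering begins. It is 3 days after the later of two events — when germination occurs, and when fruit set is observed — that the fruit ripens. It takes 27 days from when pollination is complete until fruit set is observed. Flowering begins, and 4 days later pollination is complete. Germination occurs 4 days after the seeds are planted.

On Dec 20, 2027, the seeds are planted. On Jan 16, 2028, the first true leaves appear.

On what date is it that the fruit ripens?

The seeds are planted: Dec 20, 2027.
Germination occurs: Dec 20, 2027 + 4 days = Dec 24, 2027.
The first true leaves appear: Jan 16, 2028.
Flowering begins: Jan 16, 2028 + 46 days = Mar 2, 2028.
Pollination is complete: Mar 2, 2028 + 4 days = Mar 6, 2028.
Fruit set is observed: Mar 6, 2028 + 27 days = Apr 2, 2028.
Both prerequisites met — germination occurs (Dec 24, 2027), fruit set is observed (Apr 2, 2028); the later is Apr 2, 2028.
The fruit ripens: Apr 2, 2028 + 3 days = Apr 5, 2028.

Apr 5, 2028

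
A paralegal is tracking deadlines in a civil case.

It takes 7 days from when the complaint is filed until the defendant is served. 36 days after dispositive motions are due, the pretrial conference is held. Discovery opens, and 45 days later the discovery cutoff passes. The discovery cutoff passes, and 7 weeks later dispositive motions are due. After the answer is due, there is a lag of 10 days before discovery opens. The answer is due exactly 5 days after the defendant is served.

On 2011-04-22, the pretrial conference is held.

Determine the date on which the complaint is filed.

2010-11-21

The pretrial conference is held: Apr 22, 2011.
Dispositive motions are due: Apr 22, 2011 − 36 days = Mar 17, 2011.
The discovery cutoff passes: Mar 17, 2011 − 7 weeks = Jan 27, 2011.
Discovery opens: Jan 27, 2011 − 45 days = Dec 13, 2010.
The answer is due: Dec 13, 2010 − 10 days = Dec 3, 2010.
The defendant is served: Dec 3, 2010 − 5 days = Nov 28, 2010.
The complaint is filed: Nov 28, 2010 − 7 days = Nov 21, 2010.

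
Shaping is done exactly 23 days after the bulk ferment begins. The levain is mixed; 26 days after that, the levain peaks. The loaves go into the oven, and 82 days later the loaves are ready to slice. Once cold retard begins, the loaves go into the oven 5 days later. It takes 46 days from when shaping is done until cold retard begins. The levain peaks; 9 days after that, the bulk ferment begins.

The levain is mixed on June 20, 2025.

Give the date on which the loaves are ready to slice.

The levain is mixed: Jun 20, 2025.
The levain peaks: Jun 20, 2025 + 26 days = Jul 16, 2025.
The bulk ferment begins: Jul 16, 2025 + 9 days = Jul 25, 2025.
Shaping is done: Jul 25, 2025 + 23 days = Aug 17, 2025.
Cold retard begins: Aug 17, 2025 + 46 days = Oct 2, 2025.
The loaves go into the oven: Oct 2, 2025 + 5 days = Oct 7, 2025.
The loaves are ready to slice: Oct 7, 2025 + 82 days = Dec 28, 2025.

December 28, 2025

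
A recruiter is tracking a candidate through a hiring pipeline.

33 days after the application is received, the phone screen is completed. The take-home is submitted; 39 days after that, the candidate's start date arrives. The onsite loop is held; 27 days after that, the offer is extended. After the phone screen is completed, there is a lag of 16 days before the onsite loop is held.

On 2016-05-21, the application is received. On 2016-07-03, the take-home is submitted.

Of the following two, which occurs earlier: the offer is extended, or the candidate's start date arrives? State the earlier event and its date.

The offer is extended — 2016-08-05

The application is received: May 21, 2016.
The phone screen is completed: May 21, 2016 + 33 days = Jun 23, 2016.
The onsite loop is held: Jun 23, 2016 + 16 days = Jul 9, 2016.
The offer is extended: Jul 9, 2016 + 27 days = Aug 5, 2016.
The take-home is submitted: Jul 3, 2016.
The candidate's start date arrives: Jul 3, 2016 + 39 days = Aug 11, 2016.
Comparing: the offer is extended on Aug 5, 2016 vs the candidate's start date arrives on Aug 11, 2016. Earlier: the offer is extended.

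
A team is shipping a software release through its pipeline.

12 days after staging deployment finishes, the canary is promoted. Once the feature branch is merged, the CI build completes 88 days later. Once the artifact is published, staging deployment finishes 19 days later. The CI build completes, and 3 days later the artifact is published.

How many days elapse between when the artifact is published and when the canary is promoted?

31 days

Causal path: the artifact is published → staging deployment finishes → the canary is promoted.
Total delay along the path: 19 + 12 = 31 days.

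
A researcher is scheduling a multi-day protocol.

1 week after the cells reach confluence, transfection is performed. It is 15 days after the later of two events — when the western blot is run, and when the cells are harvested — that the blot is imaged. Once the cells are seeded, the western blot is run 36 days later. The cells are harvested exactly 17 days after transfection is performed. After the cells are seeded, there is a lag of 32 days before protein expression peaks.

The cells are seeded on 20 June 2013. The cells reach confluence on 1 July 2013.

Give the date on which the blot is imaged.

The cells are seeded: Jun 20, 2013.
The western blot is run: Jun 20, 2013 + 36 days = Jul 26, 2013.
The cells reach confluence: Jul 1, 2013.
Transfection is performed: Jul 1, 2013 + 1 week = Jul 8, 2013.
The cells are harvested: Jul 8, 2013 + 17 days = Jul 25, 2013.
Both prerequisites met — the western blot is run (Jul 26, 2013), the cells are harvested (Jul 25, 2013); the later is Jul 26, 2013.
The blot is imaged: Jul 26, 2013 + 15 days = Aug 10, 2013.

10 August 2013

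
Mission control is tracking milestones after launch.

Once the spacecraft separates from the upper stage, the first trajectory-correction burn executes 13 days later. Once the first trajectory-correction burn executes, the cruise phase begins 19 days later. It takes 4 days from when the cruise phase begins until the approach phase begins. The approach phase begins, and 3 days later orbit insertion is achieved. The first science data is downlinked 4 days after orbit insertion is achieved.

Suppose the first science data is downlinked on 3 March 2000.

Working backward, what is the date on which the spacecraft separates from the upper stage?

The first science data is downlinked: Mar 3, 2000.
Orbit insertion is achieved: Mar 3, 2000 − 4 days = Feb 28, 2000.
The approach phase begins: Feb 28, 2000 − 3 days = Feb 25, 2000.
The cruise phase begins: Feb 25, 2000 − 4 days = Feb 21, 2000.
The first trajectory-correction burn executes: Feb 21, 2000 − 19 days = Feb 2, 2000.
The spacecraft separates from the upper stage: Feb 2, 2000 − 13 days = Jan 20, 2000.

20 January 2000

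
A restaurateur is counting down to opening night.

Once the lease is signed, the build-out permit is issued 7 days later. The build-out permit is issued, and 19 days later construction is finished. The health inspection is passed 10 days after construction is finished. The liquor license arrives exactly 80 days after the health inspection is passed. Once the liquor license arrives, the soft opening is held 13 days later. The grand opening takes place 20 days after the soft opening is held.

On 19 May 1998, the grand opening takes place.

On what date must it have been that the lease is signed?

21 December 1997

The grand opening takes place: May 19, 1998.
The soft opening is held: May 19, 1998 − 20 days = Apr 29, 1998.
The liquor license arrives: Apr 29, 1998 − 13 days = Apr 16, 1998.
The health inspection is passed: Apr 16, 1998 − 80 days = Jan 26, 1998.
Construction is finished: Jan 26, 1998 − 10 days = Jan 16, 1998.
The build-out permit is issued: Jan 16, 1998 − 19 days = Dec 28, 1997.
The lease is signed: Dec 28, 1997 − 7 days = Dec 21, 1997.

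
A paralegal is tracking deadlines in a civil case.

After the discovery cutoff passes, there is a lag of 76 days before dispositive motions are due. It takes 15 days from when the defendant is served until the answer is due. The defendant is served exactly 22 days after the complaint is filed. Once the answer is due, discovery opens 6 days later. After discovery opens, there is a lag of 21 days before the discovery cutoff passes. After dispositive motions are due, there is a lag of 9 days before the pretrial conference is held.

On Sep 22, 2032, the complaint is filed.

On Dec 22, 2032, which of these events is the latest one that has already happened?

The discovery cutoff passes

The complaint is filed: Sep 22, 2032.
The defendant is served: Sep 22, 2032 + 22 days = Oct 14, 2032.
The answer is due: Oct 14, 2032 + 15 days = Oct 29, 2032.
Discovery opens: Oct 29, 2032 + 6 days = Nov 4, 2032.
The discovery cutoff passes: Nov 4, 2032 + 21 days = Nov 25, 2032.
Dispositive motions are due: Nov 25, 2032 + 76 days = Feb 9, 2033.
The pretrial conference is held: Feb 9, 2033 + 9 days = Feb 18, 2033.
Dec 22, 2032 falls between when the discovery cutoff passes (Nov 25, 2032) and when dispositive motions are due (Feb 9, 2033).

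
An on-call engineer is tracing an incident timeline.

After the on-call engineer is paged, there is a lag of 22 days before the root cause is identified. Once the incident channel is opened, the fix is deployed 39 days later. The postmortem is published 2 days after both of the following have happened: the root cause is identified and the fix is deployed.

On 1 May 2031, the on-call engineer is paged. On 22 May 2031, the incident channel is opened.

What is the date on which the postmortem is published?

2 July 2031

The on-call engineer is paged: May 1, 2031.
The root cause is identified: May 1, 2031 + 22 days = May 23, 2031.
The incident channel is opened: May 22, 2031.
The fix is deployed: May 22, 2031 + 39 days = Jun 30, 2031.
Both prerequisites met — the root cause is identified (May 23, 2031), the fix is deployed (Jun 30, 2031); the later is Jun 30, 2031.
The postmortem is published: Jun 30, 2031 + 2 days = Jul 2, 2031.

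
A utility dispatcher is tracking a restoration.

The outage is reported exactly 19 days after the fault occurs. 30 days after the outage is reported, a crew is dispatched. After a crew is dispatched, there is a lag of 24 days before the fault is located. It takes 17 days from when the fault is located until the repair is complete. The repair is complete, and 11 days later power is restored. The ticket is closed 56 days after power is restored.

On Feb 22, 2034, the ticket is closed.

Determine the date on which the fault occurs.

The ticket is closed: Feb 22, 2034.
Power is restored: Feb 22, 2034 − 56 days = Dec 28, 2033.
The repair is complete: Dec 28, 2033 − 11 days = Dec 17, 2033.
The fault is located: Dec 17, 2033 − 17 days = Nov 30, 2033.
A crew is dispatched: Nov 30, 2033 − 24 days = Nov 6, 2033.
The outage is reported: Nov 6, 2033 − 30 days = Oct 7, 2033.
The fault occurs: Oct 7, 2033 − 19 days = Sep 18, 2033.

Sep 18, 2033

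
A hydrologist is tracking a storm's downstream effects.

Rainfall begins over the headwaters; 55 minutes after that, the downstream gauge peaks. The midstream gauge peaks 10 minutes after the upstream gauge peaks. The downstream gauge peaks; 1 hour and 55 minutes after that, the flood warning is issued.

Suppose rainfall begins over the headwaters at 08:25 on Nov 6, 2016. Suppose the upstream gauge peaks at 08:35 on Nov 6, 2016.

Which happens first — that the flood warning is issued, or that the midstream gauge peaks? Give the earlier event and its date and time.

The midstream gauge peaks — 08:45 on Nov 6, 2016

Rainfall begins over the headwaters: 08:25 Nov 6, 2016.
The downstream gauge peaks: 08:25 Nov 6, 2016 + 55m = 09:20 Nov 6, 2016.
The flood warning is issued: 09:20 Nov 6, 2016 + 1h55m = 11:15 Nov 6, 2016.
The upstream gauge peaks: 08:35 Nov 6, 2016.
The midstream gauge peaks: 08:35 Nov 6, 2016 + 10m = 08:45 Nov 6, 2016.
Comparing: the flood warning is issued at 11:15 Nov 6, 2016 vs the midstream gauge peaks at 08:45 Nov 6, 2016. Earlier: the midstream gauge peaks.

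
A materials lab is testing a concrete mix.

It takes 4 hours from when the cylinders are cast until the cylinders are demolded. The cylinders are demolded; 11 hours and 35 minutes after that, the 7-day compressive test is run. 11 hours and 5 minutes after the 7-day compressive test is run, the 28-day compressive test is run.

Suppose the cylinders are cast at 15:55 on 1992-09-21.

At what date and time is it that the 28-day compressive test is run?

The cylinders are cast: 15:55 Sep 21, 1992.
The cylinders are demolded: 15:55 Sep 21, 1992 + 4h = 19:55 Sep 21, 1992.
The 7-day compressive test is run: 19:55 Sep 21, 1992 + 11h35m = 07:30 Sep 22, 1992.
The 28-day compressive test is run: 07:30 Sep 22, 1992 + 11h05m = 18:35 Sep 22, 1992.

18:35 on 1992-09-22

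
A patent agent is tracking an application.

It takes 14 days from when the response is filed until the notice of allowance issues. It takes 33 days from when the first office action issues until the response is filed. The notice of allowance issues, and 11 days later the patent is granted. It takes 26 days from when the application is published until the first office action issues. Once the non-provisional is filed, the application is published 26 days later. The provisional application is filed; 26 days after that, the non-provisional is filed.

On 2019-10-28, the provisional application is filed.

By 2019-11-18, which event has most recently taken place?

The provisional application is filed: Oct 28, 2019.
The non-provisional is filed: Oct 28, 2019 + 26 days = Nov 23, 2019.
The application is published: Nov 23, 2019 + 26 days = Dec 19, 2019.
The first office action issues: Dec 19, 2019 + 26 days = Jan 14, 2020.
The response is filed: Jan 14, 2020 + 33 days = Feb 16, 2020.
The notice of allowance issues: Feb 16, 2020 + 14 days = Mar 1, 2020.
The patent is granted: Mar 1, 2020 + 11 days = Mar 12, 2020.
Nov 18, 2019 falls between when the provisional application is filed (Oct 28, 2019) and when the non-provisional is filed (Nov 23, 2019).

The provisional application is filed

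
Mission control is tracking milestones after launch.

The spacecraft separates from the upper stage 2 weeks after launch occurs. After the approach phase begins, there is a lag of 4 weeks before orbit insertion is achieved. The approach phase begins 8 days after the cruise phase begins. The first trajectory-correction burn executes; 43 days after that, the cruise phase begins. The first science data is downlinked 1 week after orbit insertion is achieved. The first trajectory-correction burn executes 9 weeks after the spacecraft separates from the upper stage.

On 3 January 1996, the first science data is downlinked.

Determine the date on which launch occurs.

The first science data is downlinked: Jan 3, 1996.
Orbit insertion is achieved: Jan 3, 1996 − 1 week = Dec 27, 1995.
The approach phase begins: Dec 27, 1995 − 4 weeks = Nov 29, 1995.
The cruise phase begins: Nov 29, 1995 − 8 days = Nov 21, 1995.
The first trajectory-correction burn executes: Nov 21, 1995 − 43 days = Oct 9, 1995.
The spacecraft separates from the upper stage: Oct 9, 1995 − 9 weeks = Aug 7, 1995.
Launch occurs: Aug 7, 1995 − 2 weeks = Jul 24, 1995.

24 July 1995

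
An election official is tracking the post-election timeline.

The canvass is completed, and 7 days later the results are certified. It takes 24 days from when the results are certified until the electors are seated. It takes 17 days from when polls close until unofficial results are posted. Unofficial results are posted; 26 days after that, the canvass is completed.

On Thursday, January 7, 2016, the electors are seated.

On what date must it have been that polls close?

The electors are seated: Jan 7, 2016.
The results are certified: Jan 7, 2016 − 24 days = Dec 14, 2015.
The canvass is completed: Dec 14, 2015 − 7 days = Dec 7, 2015.
Unofficial results are posted: Dec 7, 2015 − 26 days = Nov 11, 2015.
Polls close: Nov 11, 2015 − 17 days = Oct 25, 2015.

Sunday, October 25, 2015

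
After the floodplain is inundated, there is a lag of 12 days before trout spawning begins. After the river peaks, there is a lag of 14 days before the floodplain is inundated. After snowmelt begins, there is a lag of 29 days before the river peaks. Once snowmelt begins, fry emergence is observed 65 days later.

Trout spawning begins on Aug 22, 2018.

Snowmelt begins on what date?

Trout spawning begins: Aug 22, 2018.
The floodplain is inundated: Aug 22, 2018 − 12 days = Aug 10, 2018.
The river peaks: Aug 10, 2018 − 14 days = Jul 27, 2018.
Snowmelt begins: Jul 27, 2018 − 29 days = Jun 28, 2018.

Jun 28, 2018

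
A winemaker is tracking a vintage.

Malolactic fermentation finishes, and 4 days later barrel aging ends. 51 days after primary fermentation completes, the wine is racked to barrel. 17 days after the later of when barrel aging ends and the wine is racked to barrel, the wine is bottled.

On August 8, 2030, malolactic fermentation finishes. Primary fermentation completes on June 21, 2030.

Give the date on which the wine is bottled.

August 29, 2030

Malolactic fermentation finishes: Aug 8, 2030.
Barrel aging ends: Aug 8, 2030 + 4 days = Aug 12, 2030.
Primary fermentation completes: Jun 21, 2030.
The wine is racked to barrel: Jun 21, 2030 + 51 days = Aug 11, 2030.
Both prerequisites met — barrel aging ends (Aug 12, 2030), the wine is racked to barrel (Aug 11, 2030); the later is Aug 12, 2030.
The wine is bottled: Aug 12, 2030 + 17 days = Aug 29, 2030.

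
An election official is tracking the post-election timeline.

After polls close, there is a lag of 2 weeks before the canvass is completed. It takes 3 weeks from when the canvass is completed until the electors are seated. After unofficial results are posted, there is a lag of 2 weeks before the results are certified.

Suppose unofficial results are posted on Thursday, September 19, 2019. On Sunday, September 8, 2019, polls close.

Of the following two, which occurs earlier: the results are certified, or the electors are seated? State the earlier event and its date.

The results are certified — Thursday, October 3, 2019

Unofficial results are posted: Sep 19, 2019.
The results are certified: Sep 19, 2019 + 2 weeks = Oct 3, 2019.
Polls close: Sep 8, 2019.
The canvass is completed: Sep 8, 2019 + 2 weeks = Sep 22, 2019.
The electors are seated: Sep 22, 2019 + 3 weeks = Oct 13, 2019.
Comparing: the results are certified on Oct 3, 2019 vs the electors are seated on Oct 13, 2019. Earlier: the results are certified.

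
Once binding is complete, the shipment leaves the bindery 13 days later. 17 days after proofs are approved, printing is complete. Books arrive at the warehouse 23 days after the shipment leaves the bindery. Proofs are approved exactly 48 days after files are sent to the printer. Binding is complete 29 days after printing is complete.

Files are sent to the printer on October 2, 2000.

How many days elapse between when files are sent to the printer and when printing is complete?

Causal path: files are sent to the printer → proofs are approved → printing is complete.
Total delay along the path: 48 + 17 = 65 days.

65 days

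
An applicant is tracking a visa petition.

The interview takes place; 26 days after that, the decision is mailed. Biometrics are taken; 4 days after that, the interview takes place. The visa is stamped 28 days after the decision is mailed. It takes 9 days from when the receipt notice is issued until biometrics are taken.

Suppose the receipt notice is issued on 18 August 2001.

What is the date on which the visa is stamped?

24 October 2001

The receipt notice is issued: Aug 18, 2001.
Biometrics are taken: Aug 18, 2001 + 9 days = Aug 27, 2001.
The interview takes place: Aug 27, 2001 + 4 days = Aug 31, 2001.
The decision is mailed: Aug 31, 2001 + 26 days = Sep 26, 2001.
The visa is stamped: Sep 26, 2001 + 28 days = Oct 24, 2001.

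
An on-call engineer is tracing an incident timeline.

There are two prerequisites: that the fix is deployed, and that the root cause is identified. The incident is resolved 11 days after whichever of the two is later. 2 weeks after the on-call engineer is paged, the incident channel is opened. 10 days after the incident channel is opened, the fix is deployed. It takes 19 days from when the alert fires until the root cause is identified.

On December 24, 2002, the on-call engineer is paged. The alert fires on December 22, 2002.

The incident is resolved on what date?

The on-call engineer is paged: Dec 24, 2002.
The incident channel is opened: Dec 24, 2002 + 2 weeks = Jan 7, 2003.
The fix is deployed: Jan 7, 2003 + 10 days = Jan 17, 2003.
The alert fires: Dec 22, 2002.
The root cause is identified: Dec 22, 2002 + 19 days = Jan 10, 2003.
Both prerequisites met — the fix is deployed (Jan 17, 2003), the root cause is identified (Jan 10, 2003); the later is Jan 17, 2003.
The incident is resolved: Jan 17, 2003 + 11 days = Jan 28, 2003.

January 28, 2003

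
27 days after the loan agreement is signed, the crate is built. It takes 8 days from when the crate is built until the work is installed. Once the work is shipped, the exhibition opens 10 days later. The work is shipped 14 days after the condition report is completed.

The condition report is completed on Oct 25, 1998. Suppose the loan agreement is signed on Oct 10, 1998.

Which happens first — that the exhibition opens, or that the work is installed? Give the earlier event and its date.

The work is installed — Nov 14, 1998

The condition report is completed: Oct 25, 1998.
The work is shipped: Oct 25, 1998 + 14 days = Nov 8, 1998.
The exhibition opens: Nov 8, 1998 + 10 days = Nov 18, 1998.
The loan agreement is signed: Oct 10, 1998.
The crate is built: Oct 10, 1998 + 27 days = Nov 6, 1998.
The work is installed: Nov 6, 1998 + 8 days = Nov 14, 1998.
Comparing: the exhibition opens on Nov 18, 1998 vs the work is installed on Nov 14, 1998. Earlier: the work is installed.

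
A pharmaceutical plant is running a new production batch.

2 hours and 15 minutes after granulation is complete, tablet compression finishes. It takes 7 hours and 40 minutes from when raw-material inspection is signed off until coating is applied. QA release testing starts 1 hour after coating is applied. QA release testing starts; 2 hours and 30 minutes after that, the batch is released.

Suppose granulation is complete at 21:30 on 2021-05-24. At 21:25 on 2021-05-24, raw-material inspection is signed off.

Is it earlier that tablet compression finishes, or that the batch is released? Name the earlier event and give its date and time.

Tablet compression finishes — 23:45 on 2021-05-24

Granulation is complete: 21:30 May 24, 2021.
Tablet compression finishes: 21:30 May 24, 2021 + 2h15m = 23:45 May 24, 2021.
Raw-material inspection is signed off: 21:25 May 24, 2021.
Coating is applied: 21:25 May 24, 2021 + 7h40m = 05:05 May 25, 2021.
QA release testing starts: 05:05 May 25, 2021 + 1h = 06:05 May 25, 2021.
The batch is released: 06:05 May 25, 2021 + 2h30m = 08:35 May 25, 2021.
Comparing: tablet compression finishes at 23:45 May 24, 2021 vs the batch is released at 08:35 May 25, 2021. Earlier: tablet compression finishes.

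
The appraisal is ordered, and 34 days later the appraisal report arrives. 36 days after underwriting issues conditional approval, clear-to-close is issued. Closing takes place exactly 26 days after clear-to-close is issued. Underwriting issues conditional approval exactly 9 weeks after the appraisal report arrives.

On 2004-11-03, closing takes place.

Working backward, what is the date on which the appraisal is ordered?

Closing takes place: Nov 3, 2004.
Clear-to-close is issued: Nov 3, 2004 − 26 days = Oct 8, 2004.
Underwriting issues conditional approval: Oct 8, 2004 − 36 days = Sep 2, 2004.
The appraisal report arrives: Sep 2, 2004 − 9 weeks = Jul 1, 2004.
The appraisal is ordered: Jul 1, 2004 − 34 days = May 28, 2004.

2004-05-28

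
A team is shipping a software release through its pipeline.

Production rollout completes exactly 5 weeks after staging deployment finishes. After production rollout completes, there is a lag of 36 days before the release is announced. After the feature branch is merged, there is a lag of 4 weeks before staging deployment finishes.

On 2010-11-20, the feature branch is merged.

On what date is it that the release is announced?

2011-02-27

The feature branch is merged: Nov 20, 2010.
Staging deployment finishes: Nov 20, 2010 + 4 weeks = Dec 18, 2010.
Production rollout completes: Dec 18, 2010 + 5 weeks = Jan 22, 2011.
The release is announced: Jan 22, 2011 + 36 days = Feb 27, 2011.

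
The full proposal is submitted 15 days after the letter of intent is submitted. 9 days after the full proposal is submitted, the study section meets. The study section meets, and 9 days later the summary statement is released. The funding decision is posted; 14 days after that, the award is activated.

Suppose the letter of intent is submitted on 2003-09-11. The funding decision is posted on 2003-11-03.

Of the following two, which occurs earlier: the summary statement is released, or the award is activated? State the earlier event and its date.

The letter of intent is submitted: Sep 11, 2003.
The full proposal is submitted: Sep 11, 2003 + 15 days = Sep 26, 2003.
The study section meets: Sep 26, 2003 + 9 days = Oct 5, 2003.
The summary statement is released: Oct 5, 2003 + 9 days = Oct 14, 2003.
The funding decision is posted: Nov 3, 2003.
The award is activated: Nov 3, 2003 + 14 days = Nov 17, 2003.
Comparing: the summary statement is released on Oct 14, 2003 vs the award is activated on Nov 17, 2003. Earlier: the summary statement is released.

The summary statement is released — 2003-10-14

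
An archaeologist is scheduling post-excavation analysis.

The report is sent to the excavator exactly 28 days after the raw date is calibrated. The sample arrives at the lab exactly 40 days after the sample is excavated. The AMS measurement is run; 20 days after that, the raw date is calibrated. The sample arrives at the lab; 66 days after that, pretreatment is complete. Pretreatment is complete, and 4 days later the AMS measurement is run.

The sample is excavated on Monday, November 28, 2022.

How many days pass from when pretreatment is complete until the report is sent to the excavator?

52 days

Causal path: pretreatment is complete → the AMS measurement is run → the raw date is calibrated → the report is sent to the excavator.
Total delay along the path: 4 + 20 + 28 = 52 days.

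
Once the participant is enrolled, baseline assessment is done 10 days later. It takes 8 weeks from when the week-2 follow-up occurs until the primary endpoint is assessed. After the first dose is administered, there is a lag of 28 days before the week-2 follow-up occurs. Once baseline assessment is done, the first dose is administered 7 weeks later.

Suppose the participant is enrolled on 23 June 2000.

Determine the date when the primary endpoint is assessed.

13 November 2000

The participant is enrolled: Jun 23, 2000.
Baseline assessment is done: Jun 23, 2000 + 10 days = Jul 3, 2000.
The first dose is administered: Jul 3, 2000 + 7 weeks = Aug 21, 2000.
The week-2 follow-up occurs: Aug 21, 2000 + 28 days = Sep 18, 2000.
The primary endpoint is assessed: Sep 18, 2000 + 8 weeks = Nov 13, 2000.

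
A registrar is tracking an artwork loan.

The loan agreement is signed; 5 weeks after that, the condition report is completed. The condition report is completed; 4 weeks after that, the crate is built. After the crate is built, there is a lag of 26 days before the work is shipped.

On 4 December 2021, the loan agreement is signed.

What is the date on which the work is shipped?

3 March 2022

The loan agreement is signed: Dec 4, 2021.
The condition report is completed: Dec 4, 2021 + 5 weeks = Jan 8, 2022.
The crate is built: Jan 8, 2022 + 4 weeks = Feb 5, 2022.
The work is shipped: Feb 5, 2022 + 26 days = Mar 3, 2022.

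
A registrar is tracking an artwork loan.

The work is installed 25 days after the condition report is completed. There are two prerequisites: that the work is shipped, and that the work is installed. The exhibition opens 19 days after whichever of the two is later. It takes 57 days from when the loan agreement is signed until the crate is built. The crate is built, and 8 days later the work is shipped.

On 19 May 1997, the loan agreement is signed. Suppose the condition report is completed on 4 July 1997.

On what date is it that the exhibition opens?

The loan agreement is signed: May 19, 1997.
The crate is built: May 19, 1997 + 57 days = Jul 15, 1997.
The work is shipped: Jul 15, 1997 + 8 days = Jul 23, 1997.
The condition report is completed: Jul 4, 1997.
The work is installed: Jul 4, 1997 + 25 days = Jul 29, 1997.
Both prerequisites met — the work is shipped (Jul 23, 1997), the work is installed (Jul 29, 1997); the later is Jul 29, 1997.
The exhibition opens: Jul 29, 1997 + 19 days = Aug 17, 1997.

17 August 1997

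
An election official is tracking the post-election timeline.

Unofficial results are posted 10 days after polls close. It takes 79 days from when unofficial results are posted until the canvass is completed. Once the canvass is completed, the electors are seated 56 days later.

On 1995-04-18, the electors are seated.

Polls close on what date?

1994-11-24

The electors are seated: Apr 18, 1995.
The canvass is completed: Apr 18, 1995 − 56 days = Feb 21, 1995.
Unofficial results are posted: Feb 21, 1995 − 79 days = Dec 4, 1994.
Polls close: Dec 4, 1994 − 10 days = Nov 24, 1994.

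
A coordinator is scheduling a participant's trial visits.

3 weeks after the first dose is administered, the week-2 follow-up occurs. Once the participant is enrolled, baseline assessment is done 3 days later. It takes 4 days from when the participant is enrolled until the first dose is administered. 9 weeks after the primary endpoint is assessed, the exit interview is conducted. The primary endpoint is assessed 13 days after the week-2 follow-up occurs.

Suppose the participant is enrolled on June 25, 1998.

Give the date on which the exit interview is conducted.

The participant is enrolled: Jun 25, 1998.
The first dose is administered: Jun 25, 1998 + 4 days = Jun 29, 1998.
The week-2 follow-up occurs: Jun 29, 1998 + 3 weeks = Jul 20, 1998.
The primary endpoint is assessed: Jul 20, 1998 + 13 days = Aug 2, 1998.
The exit interview is conducted: Aug 2, 1998 + 9 weeks = Oct 4, 1998.

October 4, 1998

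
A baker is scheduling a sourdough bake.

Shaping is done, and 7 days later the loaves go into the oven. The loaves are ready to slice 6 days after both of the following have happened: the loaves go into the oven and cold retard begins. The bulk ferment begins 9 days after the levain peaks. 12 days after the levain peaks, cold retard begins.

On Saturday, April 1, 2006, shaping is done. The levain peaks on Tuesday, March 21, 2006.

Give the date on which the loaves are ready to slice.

Friday, April 14, 2006

Shaping is done: Apr 1, 2006.
The loaves go into the oven: Apr 1, 2006 + 7 days = Apr 8, 2006.
The levain peaks: Mar 21, 2006.
Cold retard begins: Mar 21, 2006 + 12 days = Apr 2, 2006.
Both prerequisites met — the loaves go into the oven (Apr 8, 2006), cold retard begins (Apr 2, 2006); the later is Apr 8, 2006.
The loaves are ready to slice: Apr 8, 2006 + 6 days = Apr 14, 2006.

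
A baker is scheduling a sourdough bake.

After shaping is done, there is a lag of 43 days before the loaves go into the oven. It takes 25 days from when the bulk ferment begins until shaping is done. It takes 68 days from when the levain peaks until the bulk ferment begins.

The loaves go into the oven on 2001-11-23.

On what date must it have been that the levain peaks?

2001-07-10

The loaves go into the oven: Nov 23, 2001.
Shaping is done: Nov 23, 2001 − 43 days = Oct 11, 2001.
The bulk ferment begins: Oct 11, 2001 − 25 days = Sep 16, 2001.
The levain peaks: Sep 16, 2001 − 68 days = Jul 10, 2001.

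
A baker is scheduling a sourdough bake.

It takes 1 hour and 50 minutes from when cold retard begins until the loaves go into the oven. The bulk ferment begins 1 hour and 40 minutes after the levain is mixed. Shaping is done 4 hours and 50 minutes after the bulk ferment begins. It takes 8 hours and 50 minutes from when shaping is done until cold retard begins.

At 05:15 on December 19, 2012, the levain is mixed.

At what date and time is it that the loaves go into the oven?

22:25 on December 19, 2012

The levain is mixed: 05:15 Dec 19, 2012.
The bulk ferment begins: 05:15 Dec 19, 2012 + 1h40m = 06:55 Dec 19, 2012.
Shaping is done: 06:55 Dec 19, 2012 + 4h50m = 11:45 Dec 19, 2012.
Cold retard begins: 11:45 Dec 19, 2012 + 8h50m = 20:35 Dec 19, 2012.
The loaves go into the oven: 20:35 Dec 19, 2012 + 1h50m = 22:25 Dec 19, 2012.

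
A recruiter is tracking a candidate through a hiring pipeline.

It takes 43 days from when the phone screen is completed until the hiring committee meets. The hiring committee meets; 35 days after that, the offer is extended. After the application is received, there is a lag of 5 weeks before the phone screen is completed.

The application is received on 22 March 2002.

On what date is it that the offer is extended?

The application is received: Mar 22, 2002.
The phone screen is completed: Mar 22, 2002 + 5 weeks = Apr 26, 2002.
The hiring committee meets: Apr 26, 2002 + 43 days = Jun 8, 2002.
The offer is extended: Jun 8, 2002 + 35 days = Jul 13, 2002.

13 July 2002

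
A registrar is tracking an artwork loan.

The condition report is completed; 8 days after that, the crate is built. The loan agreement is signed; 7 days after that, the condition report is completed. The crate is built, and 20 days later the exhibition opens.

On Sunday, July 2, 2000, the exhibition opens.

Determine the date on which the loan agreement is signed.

Sunday, May 28, 2000

The exhibition opens: Jul 2, 2000.
The crate is built: Jul 2, 2000 − 20 days = Jun 12, 2000.
The condition report is completed: Jun 12, 2000 − 8 days = Jun 4, 2000.
The loan agreement is signed: Jun 4, 2000 − 7 days = May 28, 2000.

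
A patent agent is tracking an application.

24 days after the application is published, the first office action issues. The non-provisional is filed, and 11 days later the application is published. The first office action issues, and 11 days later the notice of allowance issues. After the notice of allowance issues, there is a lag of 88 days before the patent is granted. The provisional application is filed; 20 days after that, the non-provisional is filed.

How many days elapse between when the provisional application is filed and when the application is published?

31 days

Causal path: the provisional application is filed → the non-provisional is filed → the application is published.
Total delay along the path: 20 + 11 = 31 days.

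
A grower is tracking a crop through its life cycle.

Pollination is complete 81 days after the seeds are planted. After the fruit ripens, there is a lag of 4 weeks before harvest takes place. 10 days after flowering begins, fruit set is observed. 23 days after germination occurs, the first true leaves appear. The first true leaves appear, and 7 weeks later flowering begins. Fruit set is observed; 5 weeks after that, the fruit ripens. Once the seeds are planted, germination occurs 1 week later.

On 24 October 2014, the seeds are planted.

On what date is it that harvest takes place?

The seeds are planted: Oct 24, 2014.
Germination occurs: Oct 24, 2014 + 1 week = Oct 31, 2014.
The first true leaves appear: Oct 31, 2014 + 23 days = Nov 23, 2014.
Flowering begins: Nov 23, 2014 + 7 weeks = Jan 11, 2015.
Fruit set is observed: Jan 11, 2015 + 10 days = Jan 21, 2015.
The fruit ripens: Jan 21, 2015 + 5 weeks = Feb 25, 2015.
Harvest takes place: Feb 25, 2015 + 4 weeks = Mar 25, 2015.

25 March 2015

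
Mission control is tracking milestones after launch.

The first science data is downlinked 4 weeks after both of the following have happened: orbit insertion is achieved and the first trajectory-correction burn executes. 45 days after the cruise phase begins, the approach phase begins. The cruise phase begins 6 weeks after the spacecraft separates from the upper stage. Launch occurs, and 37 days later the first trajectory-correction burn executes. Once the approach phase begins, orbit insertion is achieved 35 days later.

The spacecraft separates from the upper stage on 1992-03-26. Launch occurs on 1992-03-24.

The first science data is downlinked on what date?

1992-08-23

The spacecraft separates from the upper stage: Mar 26, 1992.
The cruise phase begins: Mar 26, 1992 + 6 weeks = May 7, 1992.
The approach phase begins: May 7, 1992 + 45 days = Jun 21, 1992.
Orbit insertion is achieved: Jun 21, 1992 + 35 days = Jul 26, 1992.
Launch occurs: Mar 24, 1992.
The first trajectory-correction burn executes: Mar 24, 1992 + 37 days = Apr 30, 1992.
Both prerequisites met — orbit insertion is achieved (Jul 26, 1992), the first trajectory-correction burn executes (Apr 30, 1992); the later is Jul 26, 1992.
The first science data is downlinked: Jul 26, 1992 + 4 weeks = Aug 23, 1992.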